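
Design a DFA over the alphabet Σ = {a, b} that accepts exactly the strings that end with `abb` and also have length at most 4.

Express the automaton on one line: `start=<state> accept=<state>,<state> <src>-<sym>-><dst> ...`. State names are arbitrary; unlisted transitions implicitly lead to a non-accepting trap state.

Handle the two conditions separately and then intersect. The first has 4 states tracking how much of the suffix `abb` has currently been matched; the second has 6 states tracking the input length, saturating at 5. A product state is a pair (one from each), accepting exactly when both do.
With 18 states:
          a    b  
>  s0     s1   s2 
   s1     s3   s4 
   s2     s3   s5 
   s3     s6   s7 
   s4     s6   s8 
   s5     s6   s9 
   s6    s10  s11 
   s7    s10  s12 
 * s8    s10  s13 
   s9    s10  s13 
   s10   s14  s15 
   s11   s14  s16 
 * s12   s14  s17 
   s13   s14  s17 
   s14   s14  s15 
   s15   s14  s16 
   s16   s14  s17 
   s17   s14  s17 
(> = start, * = accepting)

start=s0 accept=s8,s12 s0-a->s1 s0-b->s2 s1-a->s3 s1-b->s4 s2-a->s3 s2-b->s5 s3-a->s6 s3-b->s7 s4-a->s6 s4-b->s8 s5-a->s6 s5-b->s9 s6-a->s10 s6-b->s11 s7-a->s10 s7-b->s12 s8-a->s10 s8-b->s13 s9-a->s10 s9-b->s13 s10-a->s14 s10-b->s15 s11-a->s14 s11-b->s16 s12-a->s14 s12-b->s17 s13-a->s14 s13-b->s17 s14-a->s14 s14-b->s15 s15-a->s14 s15-b->s16 s16-a->s14 s16-b->s17 s17-a->s14 s17-b->s17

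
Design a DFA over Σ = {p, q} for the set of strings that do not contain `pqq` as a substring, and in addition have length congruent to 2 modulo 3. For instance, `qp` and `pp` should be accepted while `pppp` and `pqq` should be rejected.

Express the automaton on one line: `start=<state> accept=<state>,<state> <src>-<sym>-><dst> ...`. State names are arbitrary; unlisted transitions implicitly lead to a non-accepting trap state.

start=s0 accept=s3,s4,s5 s0-p->s1 s0-q->s2 s1-p->s3 s1-q->s4 s2-p->s3 s2-q->s5 s3-p->s6 s3-q->s7 s4-p->s6 s4-q->s8 s5-p->s6 s5-q->s0 s6-p->s1 s6-q->s9 s7-p->s1 s7-q->s10 s8-p->s10 s8-q->s10 s9-p->s3 s9-q->s11 s10-p->s11 s10-q->s11 s11-p->s8 s11-q->s8

Handle the two conditions separately and then intersect. One (4 states) tracks partial matches of the forbidden pattern `pqq`; the other (3 states) tracks the input length modulo 3. Each combined state is a pair, one component from each; accept when both components accept.
A 12-state machine:
          p    q  
>  s0     s1   s2 
   s1     s3   s4 
   s2     s3   s5 
 * s3     s6   s7 
 * s4     s6   s8 
 * s5     s6   s0 
   s6     s1   s9 
   s7     s1  s10 
   s8    s10  s10 
   s9     s3  s11 
   s10   s11  s11 
   s11    s8   s8 
(> = start, * = accepting)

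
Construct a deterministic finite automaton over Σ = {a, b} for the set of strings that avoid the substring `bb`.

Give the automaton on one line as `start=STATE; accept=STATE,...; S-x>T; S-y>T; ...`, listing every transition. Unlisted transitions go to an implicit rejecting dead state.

Track partial matches of the forbidden pattern `bb`. State q2 is a dead state reached once `bb` has occurred; every other state accepts. q0 means no part of `bb` is currently matched.
        a   b  
>* q0   q0  q1 
 * q1   q0  q2 
   q2   q2  q2 
(> = start, * = accepting)

start=q0; accept=q0,q1; q0-a>q0; q0-b>q1; q1-a>q0; q1-b>q2; q2-a>q2; q2-b>q2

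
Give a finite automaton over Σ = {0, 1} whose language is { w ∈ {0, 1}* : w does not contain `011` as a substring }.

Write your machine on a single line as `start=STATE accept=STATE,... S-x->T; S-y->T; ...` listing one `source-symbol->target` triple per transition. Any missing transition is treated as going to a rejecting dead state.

start=S0; accept=S0,S1,S2; S0-0->S1; S0-1->S0; S1-0->S1; S1-1->S2; S2-0->S1; S2-1->S3; S3-0->S3; S3-1->S3

Track partial matches of the forbidden pattern `011`. State S3 is a dead state reached once `011` has occurred; every other state accepts. S0 means no part of `011` is currently matched.
        0   1  
>* S0   S1  S0 
 * S1   S1  S2 
 * S2   S1  S3 
   S3   S3  S3 
(> = start, * = accepting)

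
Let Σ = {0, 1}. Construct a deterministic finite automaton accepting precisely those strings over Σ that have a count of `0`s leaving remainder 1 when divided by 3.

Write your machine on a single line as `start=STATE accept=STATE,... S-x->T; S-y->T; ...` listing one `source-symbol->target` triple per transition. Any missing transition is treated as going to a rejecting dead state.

Keep the running count of `0`s modulo 3: each `0` advances along the cycle q0 → q1 → q2 → q0 while other symbols loop. Accept at q1.
With 3 states:
        0   1  
>  q0   q1  q0 
 * q1   q2  q1 
   q2   q0  q2 
(> = start, * = accepting)

start=q0; accept=q1; q0-0->q1; q0-1->q0; q1-0->q2; q1-1->q1; q2-0->q0; q2-1->q2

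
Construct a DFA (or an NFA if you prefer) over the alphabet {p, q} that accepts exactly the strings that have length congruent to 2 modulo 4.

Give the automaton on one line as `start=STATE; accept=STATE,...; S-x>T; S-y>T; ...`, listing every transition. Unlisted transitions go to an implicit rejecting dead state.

start=S0; accept=S2; S0-p>S1; S0-q>S1; S1-p>S2; S1-q>S2; S2-p>S3; S2-q>S3; S3-p>S0; S3-q>S0

Only the length mod 4 matters, so use a 4-cycle: from any state, every input symbol moves to the next state, wrapping S3 back to S0. Mark S2 accepting.
4 states suffice.
        p   q  
>  S0   S1  S1 
   S1   S2  S2 
 * S2   S3  S3 
   S3   S0  S0 
(> = start, * = accepting)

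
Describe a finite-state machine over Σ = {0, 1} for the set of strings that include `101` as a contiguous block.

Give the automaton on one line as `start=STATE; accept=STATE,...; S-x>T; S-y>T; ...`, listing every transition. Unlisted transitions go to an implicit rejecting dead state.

Track how much of `101` has been matched so far: state S0 is no progress, S3 is the absorbing accept state reached once `101` has occurred. Intermediate states record partial matches; on a mismatch, fall back to the longest reusable overlap.
A 4-state machine:
        0   1  
>  S0   S0  S1 
   S1   S2  S1 
   S2   S0  S3 
 * S3   S3  S3 
(> = start, * = accepting)

start=S0; accept=S3; S0-0>S0; S0-1>S1; S1-0>S2; S1-1>S1; S2-0>S0; S2-1>S3; S3-0>S3; S3-1>S3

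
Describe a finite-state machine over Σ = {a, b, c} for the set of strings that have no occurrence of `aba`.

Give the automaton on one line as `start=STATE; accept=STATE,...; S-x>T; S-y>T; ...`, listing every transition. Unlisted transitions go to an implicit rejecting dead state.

start=S0; accept=S0,S1,S2; S0-a>S1; S0-b>S0; S0-c>S0; S1-a>S1; S1-b>S2; S1-c>S0; S2-a>S3; S2-b>S0; S2-c>S0; S3-a>S3; S3-b>S3; S3-c>S3

This is the complement of 'contains `aba`'. Use the same substring-matching states — S0 through S3 holding how much of `aba` has just been matched — but flip the accepting set: everything except the trap S3 accepts.
        a   b   c  
>* S0   S1  S0  S0 
 * S1   S1  S2  S0 
 * S2   S3  S0  S0 
   S3   S3  S3  S3 
(> = start, * = accepting)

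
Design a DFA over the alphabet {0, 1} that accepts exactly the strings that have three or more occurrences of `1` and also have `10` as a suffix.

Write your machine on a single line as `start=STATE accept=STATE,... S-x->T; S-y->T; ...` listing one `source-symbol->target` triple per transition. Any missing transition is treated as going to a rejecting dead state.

Handle the two conditions separately and then intersect. The first has 5 states tracking the count of `1`s, saturating at 4; the second has 3 states tracking how much of the suffix `10` has currently been matched. A product state is a pair (one from each), accepting exactly when both do. Minimizing collapses redundant product states.
With 5 states:
       0  1 
>  A   A  B 
   B   B  C 
   C   C  D 
   D   E  D 
 * E   C  D 
(> = start, * = accepting)

start=A; accept=E; A-0->A; A-1->B; B-0->B; B-1->C; C-0->C; C-1->D; D-0->E; D-1->D; E-0->C; E-1->D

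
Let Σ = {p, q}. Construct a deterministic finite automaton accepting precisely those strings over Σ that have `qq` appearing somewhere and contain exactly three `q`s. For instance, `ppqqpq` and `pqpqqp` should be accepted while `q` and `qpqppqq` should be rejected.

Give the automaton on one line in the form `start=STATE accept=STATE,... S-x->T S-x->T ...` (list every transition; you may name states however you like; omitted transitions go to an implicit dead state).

Build one automaton per condition and run them in lockstep. One (3 states) tracks whether and how much of `qq` has been seen; the other (5 states) tracks the count of `q`s, saturating at 4. Each combined state is a pair, one component from each; accept when both components accept.
A 12-state machine:
          p    q  
>  s0     s0   s1 
   s1     s2   s3 
   s2     s2   s4 
   s3     s3   s5 
   s4     s6   s5 
 * s5     s5   s7 
   s6     s6   s8 
   s7     s7   s7 
   s8     s9   s7 
   s9     s9  s10 
   s10   s11   s7 
   s11   s11  s10 
(> = start, * = accepting)

start=s0 accept=s5 s0-p->s0 s0-q->s1 s1-p->s2 s1-q->s3 s2-p->s2 s2-q->s4 s3-p->s3 s3-q->s5 s4-p->s6 s4-q->s5 s5-p->s5 s5-q->s7 s6-p->s6 s6-q->s8 s7-p->s7 s7-q->s7 s8-p->s9 s8-q->s7 s9-p->s9 s9-q->s10 s10-p->s11 s10-q->s7 s11-p->s11 s11-q->s10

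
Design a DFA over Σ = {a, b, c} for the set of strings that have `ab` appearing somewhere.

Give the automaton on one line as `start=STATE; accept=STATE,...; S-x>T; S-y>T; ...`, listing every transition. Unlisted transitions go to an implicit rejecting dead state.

start=q0; accept=q2; q0-a>q1; q0-b>q0; q0-c>q0; q1-a>q1; q1-b>q2; q1-c>q0; q2-a>q2; q2-b>q2; q2-c>q2

Track how much of `ab` has been matched so far: state q0 is no progress, q2 is the absorbing accept state reached once `ab` has occurred. Intermediate states record partial matches; on a mismatch, fall back to the longest reusable overlap.
3 states suffice.
        a   b   c  
>  q0   q1  q0  q0 
   q1   q1  q2  q0 
 * q2   q2  q2  q2 
(> = start, * = accepting)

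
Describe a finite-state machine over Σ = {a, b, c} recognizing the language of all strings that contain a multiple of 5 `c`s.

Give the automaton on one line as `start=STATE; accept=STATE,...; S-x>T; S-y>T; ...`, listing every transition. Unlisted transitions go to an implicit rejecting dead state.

start=s0; accept=s0; s0-a>s0; s0-b>s0; s0-c>s1; s1-a>s1; s1-b>s1; s1-c>s2; s2-a>s2; s2-b>s2; s2-c>s3; s3-a>s3; s3-b>s3; s3-c>s4; s4-a>s4; s4-b>s4; s4-c>s0

The only thing that matters is how many `c`s have appeared, reduced mod 5. Use one state per residue: s0 for 0, …, s4 for 4. Reading `c` moves to the next residue; anything else stays put. s0 is accepting.
5 states suffice.
        a   b   c  
>* s0   s0  s0  s1 
   s1   s1  s1  s2 
   s2   s2  s2  s3 
   s3   s3  s3  s4 
   s4   s4  s4  s0 
(> = start, * = accepting)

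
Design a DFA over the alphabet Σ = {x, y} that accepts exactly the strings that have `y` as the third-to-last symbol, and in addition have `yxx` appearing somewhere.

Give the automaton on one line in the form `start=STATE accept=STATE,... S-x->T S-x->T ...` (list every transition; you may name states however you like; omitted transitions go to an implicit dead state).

start=q0 accept=q11,q19,q20,q21 q0-x->q1 q0-y->q2 q1-x->q3 q1-y->q4 q2-x->q5 q2-y->q6 q3-x->q7 q3-y->q8 q4-x->q9 q4-y->q10 q5-x->q11 q5-y->q12 q6-x->q13 q6-y->q14 q7-x->q7 q7-y->q8 q8-x->q9 q8-y->q10 q9-x->q11 q9-y->q12 q10-x->q13 q10-y->q14 q11-x->q15 q11-y->q16 q12-x->q9 q12-y->q10 q13-x->q11 q13-y->q12 q14-x->q13 q14-y->q14 q15-x->q15 q15-y->q16 q16-x->q17 q16-y->q18 q17-x->q11 q17-y->q19 q18-x->q20 q18-y->q21 q19-x->q17 q19-y->q18 q20-x->q11 q20-y->q19 q21-x->q20 q21-y->q21

Handle the two conditions separately and then intersect. The first has 15 states tracking the last 3 symbols read; the second has 4 states tracking whether and how much of `yxx` has been seen. A product state is a pair (one from each), accepting exactly when both do.
22 states suffice.
          x    y  
>  q0     q1   q2 
   q1     q3   q4 
   q2     q5   q6 
   q3     q7   q8 
   q4     q9  q10 
   q5    q11  q12 
   q6    q13  q14 
   q7     q7   q8 
   q8     q9  q10 
   q9    q11  q12 
   q10   q13  q14 
 * q11   q15  q16 
   q12    q9  q10 
   q13   q11  q12 
   q14   q13  q14 
   q15   q15  q16 
   q16   q17  q18 
   q17   q11  q19 
   q18   q20  q21 
 * q19   q17  q18 
 * q20   q11  q19 
 * q21   q20  q21 
(> = start, * = accepting)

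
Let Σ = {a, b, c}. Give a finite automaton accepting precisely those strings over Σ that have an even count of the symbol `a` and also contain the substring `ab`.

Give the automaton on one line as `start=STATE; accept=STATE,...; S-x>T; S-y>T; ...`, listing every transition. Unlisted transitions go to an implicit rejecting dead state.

start=s0; accept=s5; s0-a>s1; s0-b>s0; s0-c>s0; s1-a>s2; s1-b>s3; s1-c>s4; s2-a>s1; s2-b>s5; s2-c>s0; s3-a>s5; s3-b>s3; s3-c>s3; s4-a>s2; s4-b>s4; s4-c>s4; s5-a>s3; s5-b>s5; s5-c>s5

Run two small machines in parallel and take their product. One (2 states) tracks the count of `a`s modulo 2; the other (3 states) tracks whether and how much of `ab` has been seen. Each combined state is a pair, one component from each; accept when both components accept.
6 states suffice.
        a   b   c  
>  s0   s1  s0  s0 
   s1   s2  s3  s4 
   s2   s1  s5  s0 
   s3   s5  s3  s3 
   s4   s2  s4  s4 
 * s5   s3  s5  s5 
(> = start, * = accepting)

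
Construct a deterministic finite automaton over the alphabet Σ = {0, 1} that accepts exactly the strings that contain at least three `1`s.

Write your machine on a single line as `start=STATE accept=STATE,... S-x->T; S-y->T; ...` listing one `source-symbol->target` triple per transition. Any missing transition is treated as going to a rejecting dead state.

start=S0; accept=S3,S4; S0-0->S0; S0-1->S1; S1-0->S1; S1-1->S2; S2-0->S2; S2-1->S3; S3-0->S3; S3-1->S4; S4-0->S4; S4-1->S4

Count `1`s, saturating at 4: states S0 through S3 mean 0 through 3 `1`s seen; S4 means more than 3. Each `1` increments (capped at S4); other symbols loop. Accept from {S3, S4}.
A 5-state machine:
        0   1  
>  S0   S0  S1 
   S1   S1  S2 
   S2   S2  S3 
 * S3   S3  S4 
 * S4   S4  S4 
(> = start, * = accepting)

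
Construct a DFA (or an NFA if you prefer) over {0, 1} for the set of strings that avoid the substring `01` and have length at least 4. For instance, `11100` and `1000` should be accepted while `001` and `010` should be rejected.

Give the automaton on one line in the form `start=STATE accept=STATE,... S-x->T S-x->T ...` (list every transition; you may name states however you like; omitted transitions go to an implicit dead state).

start=A accept=I,J A-0->B A-1->C B-0->D B-1->E C-0->D C-1->F D-0->G D-1->E E-0->E E-1->E F-0->G F-1->H G-0->I G-1->E H-0->I H-1->J I-0->I I-1->E J-0->I J-1->J

Run two small machines in parallel and take their product. The first has 3 states tracking partial matches of the forbidden pattern `01`; the second has 6 states tracking the input length, saturating at 5. A product state is a pair (one from each), accepting exactly when both do. Equivalent product states are then merged.
       0  1 
>  A   B  C 
   B   D  E 
   C   D  F 
   D   G  E 
   E   E  E 
   F   G  H 
   G   I  E 
   H   I  J 
 * I   I  E 
 * J   I  J 
(> = start, * = accepting)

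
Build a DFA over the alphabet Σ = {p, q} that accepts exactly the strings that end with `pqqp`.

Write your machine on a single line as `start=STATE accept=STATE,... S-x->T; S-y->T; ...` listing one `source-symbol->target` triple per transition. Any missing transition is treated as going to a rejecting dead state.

start=s0; accept=s4; s0-p->s1; s0-q->s0; s1-p->s1; s1-q->s2; s2-p->s1; s2-q->s3; s3-p->s4; s3-q->s0; s4-p->s1; s4-q->s2

Remember how much of `pqqp` the current input suffix matches. State s0 means no match yet; s1 means the last symbol is `p`; s2 means the last 2 symbols are `pq`; s3 means the last 3 symbols are `pqq`; s4 means the last 4 symbols are `pqqp`. Only s4 accepts. On a mismatch, fall back to the longest proper suffix that is still a prefix of `pqqp`.
With 5 states:
        p   q  
>  s0   s1  s0 
   s1   s1  s2 
   s2   s1  s3 
   s3   s4  s0 
 * s4   s1  s2 
(> = start, * = accepting)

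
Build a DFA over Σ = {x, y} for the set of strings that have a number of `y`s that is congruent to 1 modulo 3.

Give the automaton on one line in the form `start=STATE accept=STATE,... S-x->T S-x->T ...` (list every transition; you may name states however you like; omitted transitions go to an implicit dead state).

Keep the running count of `y`s modulo 3: each `y` advances along the cycle s0 → s1 → s2 → s0 while other symbols loop. Accept at s1.
A 3-state machine:
        x   y  
>  s0   s0  s1 
 * s1   s1  s2 
   s2   s2  s0 
(> = start, * = accepting)

start=s0 accept=s1 s0-x->s0 s0-y->s1 s1-x->s1 s1-y->s2 s2-x->s2 s2-y->s0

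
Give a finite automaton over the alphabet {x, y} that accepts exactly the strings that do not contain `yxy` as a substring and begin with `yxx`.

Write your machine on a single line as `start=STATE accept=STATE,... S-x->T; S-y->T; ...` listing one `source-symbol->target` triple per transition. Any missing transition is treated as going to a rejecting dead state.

start=q0; accept=q4,q5,q6; q0-x->q1; q0-y->q2; q1-x->q1; q1-y->q1; q2-x->q3; q2-y->q1; q3-x->q4; q3-y->q1; q4-x->q4; q4-y->q5; q5-x->q6; q5-y->q5; q6-x->q4; q6-y->q1

Handle the two conditions separately and then intersect. One (4 states) tracks partial matches of the forbidden pattern `yxy`; the other (5 states) tracks whether the input so far still matches the prefix `yxx`. Each combined state is a pair, one component from each; accept when both components accept. After merging equivalent states the machine shrinks.
7 states suffice.
        x   y  
>  q0   q1  q2 
   q1   q1  q1 
   q2   q3  q1 
   q3   q4  q1 
 * q4   q4  q5 
 * q5   q6  q5 
 * q6   q4  q1 
(> = start, * = accepting)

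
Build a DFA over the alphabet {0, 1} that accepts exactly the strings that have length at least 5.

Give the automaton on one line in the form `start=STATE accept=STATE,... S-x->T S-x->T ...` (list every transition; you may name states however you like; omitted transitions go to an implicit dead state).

start=q0 accept=q5,q6 q0-0->q1 q0-1->q1 q1-0->q2 q1-1->q2 q2-0->q3 q2-1->q3 q3-0->q4 q3-1->q4 q4-0->q5 q4-1->q5 q5-0->q6 q5-1->q6 q6-0->q6 q6-1->q6

Count input length up to 6: every symbol moves from q0 toward q6, which means 'more than 5' and absorbs. Accept from {q5, q6}.
A 7-state machine:
        0   1  
>  q0   q1  q1 
   q1   q2  q2 
   q2   q3  q3 
   q3   q4  q4 
   q4   q5  q5 
 * q5   q6  q6 
 * q6   q6  q6 
(> = start, * = accepting)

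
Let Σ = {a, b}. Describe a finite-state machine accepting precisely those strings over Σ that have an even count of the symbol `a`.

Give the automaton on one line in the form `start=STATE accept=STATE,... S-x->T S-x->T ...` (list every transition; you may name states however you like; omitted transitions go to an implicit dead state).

start=s0 accept=s0 s0-a->s1 s0-b->s0 s1-a->s0 s1-b->s1

The only thing that matters is how many `a`s have appeared, reduced mod 2. Use one state per residue: s0 for 0, …, s1 for 1. Reading `a` moves to the next residue; anything else stays put. s0 is accepting.
2 states suffice.
        a   b  
>* s0   s1  s0 
   s1   s0  s1 
(> = start, * = accepting)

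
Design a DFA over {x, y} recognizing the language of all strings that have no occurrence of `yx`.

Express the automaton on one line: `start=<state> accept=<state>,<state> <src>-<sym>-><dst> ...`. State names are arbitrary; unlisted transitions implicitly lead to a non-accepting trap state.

start=q0 accept=q0,q1 q0-x->q0 q0-y->q1 q1-x->q2 q1-y->q1 q2-x->q2 q2-y->q2

Track partial matches of the forbidden pattern `yx`. State q2 is a dead state reached once `yx` has occurred; every other state accepts. q0 means no part of `yx` is currently matched.
A 3-state machine:
        x   y  
>* q0   q0  q1 
 * q1   q2  q1 
   q2   q2  q2 
(> = start, * = accepting)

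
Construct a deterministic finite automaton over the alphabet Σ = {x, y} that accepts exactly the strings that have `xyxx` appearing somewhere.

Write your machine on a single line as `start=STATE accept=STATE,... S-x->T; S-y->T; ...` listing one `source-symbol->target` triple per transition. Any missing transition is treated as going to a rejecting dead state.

Track how much of `xyxx` has been matched so far: state A is no progress, E is the absorbing accept state reached once `xyxx` has occurred. Intermediate states record partial matches; on a mismatch, fall back to the longest reusable overlap.
       x  y 
>  A   B  A 
   B   B  C 
   C   D  A 
   D   E  C 
 * E   E  E 
(> = start, * = accepting)

start=A; accept=E; A-x->B; A-y->A; B-x->B; B-y->C; C-x->D; C-y->A; D-x->E; D-y->C; E-x->E; E-y->E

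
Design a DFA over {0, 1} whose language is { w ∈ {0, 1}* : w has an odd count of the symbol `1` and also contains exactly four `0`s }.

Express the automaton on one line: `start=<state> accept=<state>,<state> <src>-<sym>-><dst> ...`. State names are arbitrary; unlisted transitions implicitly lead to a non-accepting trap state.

start=s0 accept=s10 s0-0->s1 s0-1->s2 s1-0->s3 s1-1->s4 s2-0->s4 s2-1->s0 s3-0->s5 s3-1->s6 s4-0->s6 s4-1->s1 s5-0->s7 s5-1->s8 s6-0->s8 s6-1->s3 s7-0->s9 s7-1->s10 s8-0->s10 s8-1->s5 s9-0->s9 s9-1->s11 s10-0->s11 s10-1->s7 s11-0->s11 s11-1->s9

Run two small machines in parallel and take their product. The first has 2 states tracking the count of `1`s modulo 2; the second has 6 states tracking the count of `0`s, saturating at 5. A product state is a pair (one from each), accepting exactly when both do.
          0    1  
>  s0     s1   s2 
   s1     s3   s4 
   s2     s4   s0 
   s3     s5   s6 
   s4     s6   s1 
   s5     s7   s8 
   s6     s8   s3 
   s7     s9  s10 
   s8    s10   s5 
   s9     s9  s11 
 * s10   s11   s7 
   s11   s11   s9 
(> = start, * = accepting)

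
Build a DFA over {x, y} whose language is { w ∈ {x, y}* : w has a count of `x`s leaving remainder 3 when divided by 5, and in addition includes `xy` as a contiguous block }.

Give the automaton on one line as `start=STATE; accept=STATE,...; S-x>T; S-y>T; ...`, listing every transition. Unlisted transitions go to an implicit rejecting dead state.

Handle the two conditions separately and then intersect. The first has 5 states tracking the count of `x`s modulo 5; the second has 3 states tracking whether and how much of `xy` has been seen. A product state is a pair (one from each), accepting exactly when both do.
          x    y  
>  q0     q1   q0 
   q1     q2   q3 
   q2     q4   q5 
   q3     q5   q3 
   q4     q6   q7 
   q5     q7   q5 
   q6     q8   q9 
 * q7     q9   q7 
   q8     q1  q10 
   q9    q10   q9 
   q10    q3  q10 
(> = start, * = accepting)

start=q0; accept=q7; q0-x>q1; q0-y>q0; q1-x>q2; q1-y>q3; q2-x>q4; q2-y>q5; q3-x>q5; q3-y>q3; q4-x>q6; q4-y>q7; q5-x>q7; q5-y>q5; q6-x>q8; q6-y>q9; q7-x>q9; q7-y>q7; q8-x>q1; q8-y>q10; q9-x>q10; q9-y>q9; q10-x>q3; q10-y>q10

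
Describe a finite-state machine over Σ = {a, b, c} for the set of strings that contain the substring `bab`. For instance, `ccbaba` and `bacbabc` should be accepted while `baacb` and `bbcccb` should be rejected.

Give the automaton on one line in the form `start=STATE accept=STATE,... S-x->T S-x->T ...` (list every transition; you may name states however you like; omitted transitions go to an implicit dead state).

States S0..S2 record the length of the longest prefix of `bab` that matches the current input suffix. Reaching S3 means `bab` has been seen, and we stay there forever. Accept from S3.
With 4 states:
        a   b   c  
>  S0   S0  S1  S0 
   S1   S2  S1  S0 
   S2   S0  S3  S0 
 * S3   S3  S3  S3 
(> = start, * = accepting)

start=S0 accept=S3 S0-a->S0 S0-b->S1 S0-c->S0 S1-a->S2 S1-b->S1 S1-c->S0 S2-a->S0 S2-b->S3 S2-c->S0 S3-a->S3 S3-b->S3 S3-c->S3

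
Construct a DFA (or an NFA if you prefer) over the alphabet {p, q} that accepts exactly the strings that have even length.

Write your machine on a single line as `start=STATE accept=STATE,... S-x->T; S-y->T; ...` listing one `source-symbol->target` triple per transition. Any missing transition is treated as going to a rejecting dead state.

start=s0; accept=s0; s0-p->s1; s0-q->s1; s1-p->s0; s1-q->s0

Count input length modulo 2: every symbol advances one step around the cycle s0 → s1 → s0. Accept at s0.
        p   q  
>* s0   s1  s1 
   s1   s0  s0 
(> = start, * = accepting)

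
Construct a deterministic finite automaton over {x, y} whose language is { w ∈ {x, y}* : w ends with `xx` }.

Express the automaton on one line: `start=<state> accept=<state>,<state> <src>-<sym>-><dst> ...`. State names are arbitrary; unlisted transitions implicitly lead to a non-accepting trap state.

Let each state record the length of the longest suffix of the input read so far that is also a prefix of `xx`. s1 means the last symbol is `x`; s2 means the last 2 symbols are `xx`. Accept only at s2, where the string currently ends in `xx`.
With 3 states:
        x   y  
>  s0   s1  s0 
   s1   s2  s0 
 * s2   s2  s0 
(> = start, * = accepting)

start=s0 accept=s2 s0-x->s1 s0-y->s0 s1-x->s2 s1-y->s0 s2-x->s2 s2-y->s0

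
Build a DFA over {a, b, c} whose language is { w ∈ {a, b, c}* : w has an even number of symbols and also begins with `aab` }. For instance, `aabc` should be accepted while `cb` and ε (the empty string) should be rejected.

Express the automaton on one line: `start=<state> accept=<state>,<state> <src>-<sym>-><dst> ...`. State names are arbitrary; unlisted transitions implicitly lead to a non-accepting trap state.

Handle the two conditions separately and then intersect. One (2 states) tracks the input length modulo 2; the other (5 states) tracks whether the input so far still matches the prefix `aab`. Each combined state is a pair, one component from each; accept when both components accept. Equivalent product states are then merged.
6 states suffice.
        a   b   c  
>  q0   q1  q2  q2 
   q1   q3  q2  q2 
   q2   q2  q2  q2 
   q3   q2  q4  q2 
   q4   q5  q5  q5 
 * q5   q4  q4  q4 
(> = start, * = accepting)

start=q0 accept=q5 q0-a->q1 q0-b->q2 q0-c->q2 q1-a->q3 q1-b->q2 q1-c->q2 q2-a->q2 q2-b->q2 q2-c->q2 q3-a->q2 q3-b->q4 q3-c->q2 q4-a->q5 q4-b->q5 q4-c->q5 q5-a->q4 q5-b->q4 q5-c->q4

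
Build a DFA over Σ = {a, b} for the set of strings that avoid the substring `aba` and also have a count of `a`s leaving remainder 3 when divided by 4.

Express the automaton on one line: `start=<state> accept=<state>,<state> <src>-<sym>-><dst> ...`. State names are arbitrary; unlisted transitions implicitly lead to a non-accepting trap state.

start=q0 accept=q4,q9,q12 q0-a->q1 q0-b->q0 q1-a->q2 q1-b->q3 q2-a->q4 q2-b->q5 q3-a->q6 q3-b->q7 q4-a->q8 q4-b->q9 q5-a->q6 q5-b->q10 q6-a->q6 q6-b->q6 q7-a->q2 q7-b->q7 q8-a->q1 q8-b->q11 q9-a->q6 q9-b->q12 q10-a->q4 q10-b->q10 q11-a->q6 q11-b->q0 q12-a->q8 q12-b->q12

Build one automaton per condition and run them in lockstep. One (4 states) tracks partial matches of the forbidden pattern `aba`; the other (4 states) tracks the count of `a`s modulo 4. Each combined state is a pair, one component from each; accept when both components accept. Minimizing collapses redundant product states.
          a    b  
>  q0     q1   q0 
   q1     q2   q3 
   q2     q4   q5 
   q3     q6   q7 
 * q4     q8   q9 
   q5     q6  q10 
   q6     q6   q6 
   q7     q2   q7 
   q8     q1  q11 
 * q9     q6  q12 
   q10    q4  q10 
   q11    q6   q0 
 * q12    q8  q12 
(> = start, * = accepting)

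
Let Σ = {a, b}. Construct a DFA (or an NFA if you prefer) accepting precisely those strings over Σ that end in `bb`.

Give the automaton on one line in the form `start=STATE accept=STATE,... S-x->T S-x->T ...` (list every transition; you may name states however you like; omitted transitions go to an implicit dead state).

start=q0 accept=q2 q0-a->q0 q0-b->q1 q1-a->q0 q1-b->q2 q2-a->q0 q2-b->q2

Let each state record the length of the longest suffix of the input read so far that is also a prefix of `bb`. q1 means the last symbol is `b`; q2 means the last 2 symbols are `bb`. Accept only at q2, where the string currently ends in `bb`.
3 states suffice.
        a   b  
>  q0   q0  q1 
   q1   q0  q2 
 * q2   q0  q2 
(> = start, * = accepting)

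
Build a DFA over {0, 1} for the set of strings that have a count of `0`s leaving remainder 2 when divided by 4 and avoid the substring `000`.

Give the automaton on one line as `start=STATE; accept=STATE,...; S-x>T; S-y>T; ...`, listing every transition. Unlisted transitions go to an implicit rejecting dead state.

Handle the two conditions separately and then intersect. The first has 4 states tracking the count of `0`s modulo 4; the second has 4 states tracking partial matches of the forbidden pattern `000`. A product state is a pair (one from each), accepting exactly when both do.
With 16 states:
          0    1  
>  s0     s1   s0 
   s1     s2   s3 
 * s2     s4   s5 
   s3     s6   s3 
   s4     s7   s4 
 * s5     s8   s5 
 * s6     s9   s5 
   s7    s10   s7 
   s8    s11  s12 
   s9     s7  s12 
   s10   s13  s10 
   s11   s10   s0 
   s12   s14  s12 
   s13    s4  s13 
   s14   s15   s0 
   s15   s13   s3 
(> = start, * = accepting)

start=s0; accept=s2,s5,s6; s0-0>s1; s0-1>s0; s1-0>s2; s1-1>s3; s2-0>s4; s2-1>s5; s3-0>s6; s3-1>s3; s4-0>s7; s4-1>s4; s5-0>s8; s5-1>s5; s6-0>s9; s6-1>s5; s7-0>s10; s7-1>s7; s8-0>s11; s8-1>s12; s9-0>s7; s9-1>s12; s10-0>s13; s10-1>s10; s11-0>s10; s11-1>s0; s12-0>s14; s12-1>s12; s13-0>s4; s13-1>s13; s14-0>s15; s14-1>s0; s15-0>s13; s15-1>s3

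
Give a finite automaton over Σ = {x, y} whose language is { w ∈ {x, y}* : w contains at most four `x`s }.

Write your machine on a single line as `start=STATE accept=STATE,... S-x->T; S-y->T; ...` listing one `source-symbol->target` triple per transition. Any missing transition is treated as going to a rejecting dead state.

Count `x`s, saturating at 5: states q0 through q4 mean 0 through 4 `x`s seen; q5 means more than 4. Each `x` increments (capped at q5); other symbols loop. Accept from {q0, q1, q2, q3, q4}.
6 states suffice.
        x   y  
>* q0   q1  q0 
 * q1   q2  q1 
 * q2   q3  q2 
 * q3   q4  q3 
 * q4   q5  q4 
   q5   q5  q5 
(> = start, * = accepting)

start=q0; accept=q0,q1,q2,q3,q4; q0-x->q1; q0-y->q0; q1-x->q2; q1-y->q1; q2-x->q3; q2-y->q2; q3-x->q4; q3-y->q3; q4-x->q5; q4-y->q4; q5-x->q5; q5-y->q5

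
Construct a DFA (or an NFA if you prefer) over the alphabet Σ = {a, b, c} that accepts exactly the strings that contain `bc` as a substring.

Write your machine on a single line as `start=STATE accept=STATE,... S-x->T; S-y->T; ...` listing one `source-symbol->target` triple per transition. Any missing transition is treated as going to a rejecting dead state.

States S0..S1 record the length of the longest prefix of `bc` that matches the current input suffix. Reaching S2 means `bc` has been seen, and we stay there forever. Accept from S2.
A 3-state machine:
        a   b   c  
>  S0   S0  S1  S0 
   S1   S0  S1  S2 
 * S2   S2  S2  S2 
(> = start, * = accepting)

start=S0; accept=S2; S0-a->S0; S0-b->S1; S0-c->S0; S1-a->S0; S1-b->S1; S1-c->S2; S2-a->S2; S2-b->S2; S2-c->S2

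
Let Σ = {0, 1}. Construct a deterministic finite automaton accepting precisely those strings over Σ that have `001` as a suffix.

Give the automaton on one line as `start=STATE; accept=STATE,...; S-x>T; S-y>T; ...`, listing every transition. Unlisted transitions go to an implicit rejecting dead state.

Remember how much of `001` the current input suffix matches. State A means no match yet; B means the last symbol is `0`; C means the last 2 symbols are `00`; D means the last 3 symbols are `001`. Only D accepts. On a mismatch, fall back to the longest proper suffix that is still a prefix of `001`.
4 states suffice.
       0  1 
>  A   B  A 
   B   C  A 
   C   C  D 
 * D   B  A 
(> = start, * = accepting)

start=A; accept=D; A-0>B; A-1>A; B-0>C; B-1>A; C-0>C; C-1>D; D-0>B; D-1>A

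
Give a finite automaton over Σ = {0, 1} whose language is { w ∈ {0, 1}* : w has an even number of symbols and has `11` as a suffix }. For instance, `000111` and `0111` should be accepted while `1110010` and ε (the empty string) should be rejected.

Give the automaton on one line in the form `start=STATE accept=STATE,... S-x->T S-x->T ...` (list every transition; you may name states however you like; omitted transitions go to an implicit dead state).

Build one automaton per condition and run them in lockstep. The first has 2 states tracking the input length modulo 2; the second has 3 states tracking how much of the suffix `11` has currently been matched. A product state is a pair (one from each), accepting exactly when both do. After merging equivalent states the machine shrinks.
A 4-state machine:
        0   1  
>  q0   q1  q2 
   q1   q0  q0 
   q2   q0  q3 
 * q3   q1  q2 
(> = start, * = accepting)

start=q0 accept=q3 q0-0->q1 q0-1->q2 q1-0->q0 q1-1->q0 q2-0->q0 q2-1->q3 q3-0->q1 q3-1->q2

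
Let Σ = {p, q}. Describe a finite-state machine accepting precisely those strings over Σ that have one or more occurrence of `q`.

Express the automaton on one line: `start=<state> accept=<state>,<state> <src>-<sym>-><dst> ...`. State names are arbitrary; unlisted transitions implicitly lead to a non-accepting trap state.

start=s0 accept=s1,s2 s0-p->s0 s0-q->s1 s1-p->s1 s1-q->s2 s2-p->s2 s2-q->s2

Only the number of `q`s matters, and only up to 2. Make a chain s0 → s1 → s2 advanced by each `q` (with s2 absorbing); every other symbol self-loops. The accepting set is {s1, s2}.
With 3 states:
        p   q  
>  s0   s0  s1 
 * s1   s1  s2 
 * s2   s2  s2 
(> = start, * = accepting)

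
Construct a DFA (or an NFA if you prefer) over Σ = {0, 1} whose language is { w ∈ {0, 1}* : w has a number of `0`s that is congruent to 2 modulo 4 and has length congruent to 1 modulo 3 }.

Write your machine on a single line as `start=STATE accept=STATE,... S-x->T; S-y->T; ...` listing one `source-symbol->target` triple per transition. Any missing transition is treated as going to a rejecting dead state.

start=A; accept=K; A-0->B; A-1->C; B-0->D; B-1->E; C-0->E; C-1->F; D-0->G; D-1->H; E-0->H; E-1->I; F-0->I; F-1->A; G-0->C; G-1->J; H-0->J; H-1->K; I-0->K; I-1->B; J-0->F; J-1->L; K-0->L; K-1->D; L-0->A; L-1->G

Run two small machines in parallel and take their product. The first has 4 states tracking the count of `0`s modulo 4; the second has 3 states tracking the input length modulo 3. A product state is a pair (one from each), accepting exactly when both do.
A 12-state machine:
       0  1 
>  A   B  C 
   B   D  E 
   C   E  F 
   D   G  H 
   E   H  I 
   F   I  A 
   G   C  J 
   H   J  K 
   I   K  B 
   J   F  L 
 * K   L  D 
   L   A  G 
(> = start, * = accepting)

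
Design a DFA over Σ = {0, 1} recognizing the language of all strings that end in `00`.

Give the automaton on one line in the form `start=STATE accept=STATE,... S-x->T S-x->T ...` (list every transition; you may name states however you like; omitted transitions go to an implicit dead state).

Let each state record the length of the longest suffix of the input read so far that is also a prefix of `00`. q1 means the last symbol is `0`; q2 means the last 2 symbols are `00`. Accept only at q2, where the string currently ends in `00`.
        0   1  
>  q0   q1  q0 
   q1   q2  q0 
 * q2   q2  q0 
(> = start, * = accepting)

start=q0 accept=q2 q0-0->q1 q0-1->q0 q1-0->q2 q1-1->q0 q2-0->q2 q2-1->q0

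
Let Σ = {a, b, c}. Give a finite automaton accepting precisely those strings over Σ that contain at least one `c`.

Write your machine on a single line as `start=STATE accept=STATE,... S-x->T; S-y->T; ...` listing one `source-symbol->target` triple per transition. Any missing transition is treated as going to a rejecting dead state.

Only the number of `c`s matters, and only up to 2. Make a chain s0 → s1 → s2 advanced by each `c` (with s2 absorbing); every other symbol self-loops. The accepting set is {s1, s2}.
3 states suffice.
        a   b   c  
>  s0   s0  s0  s1 
 * s1   s1  s1  s2 
 * s2   s2  s2  s2 
(> = start, * = accepting)

start=s0; accept=s1,s2; s0-a->s0; s0-b->s0; s0-c->s1; s1-a->s1; s1-b->s1; s1-c->s2; s2-a->s2; s2-b->s2; s2-c->s2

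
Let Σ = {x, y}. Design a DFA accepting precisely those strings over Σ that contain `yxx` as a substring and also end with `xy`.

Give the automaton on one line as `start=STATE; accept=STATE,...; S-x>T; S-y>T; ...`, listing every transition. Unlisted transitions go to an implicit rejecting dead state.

Build one automaton per condition and run them in lockstep. The first has 4 states tracking whether and how much of `yxx` has been seen; the second has 3 states tracking how much of the suffix `xy` has currently been matched. A product state is a pair (one from each), accepting exactly when both do.
With 8 states:
        x   y  
>  q0   q1  q2 
   q1   q1  q3 
   q2   q4  q2 
   q3   q4  q2 
   q4   q5  q3 
   q5   q5  q6 
 * q6   q5  q7 
   q7   q5  q7 
(> = start, * = accepting)

start=q0; accept=q6; q0-x>q1; q0-y>q2; q1-x>q1; q1-y>q3; q2-x>q4; q2-y>q2; q3-x>q4; q3-y>q2; q4-x>q5; q4-y>q3; q5-x>q5; q5-y>q6; q6-x>q5; q6-y>q7; q7-x>q5; q7-y>q7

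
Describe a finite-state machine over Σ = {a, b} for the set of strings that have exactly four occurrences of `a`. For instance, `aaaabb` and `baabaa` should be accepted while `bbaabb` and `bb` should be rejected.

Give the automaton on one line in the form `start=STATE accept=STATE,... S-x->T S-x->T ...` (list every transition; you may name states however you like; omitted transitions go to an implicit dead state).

Count `a`s, saturating at 5: states q0 through q4 mean 0 through 4 `a`s seen; q5 means more than 4. Each `a` increments (capped at q5); other symbols loop. Accept from {q4}.
6 states suffice.
        a   b  
>  q0   q1  q0 
   q1   q2  q1 
   q2   q3  q2 
   q3   q4  q3 
 * q4   q5  q4 
   q5   q5  q5 
(> = start, * = accepting)

start=q0 accept=q4 q0-a->q1 q0-b->q0 q1-a->q2 q1-b->q1 q2-a->q3 q2-b->q2 q3-a->q4 q3-b->q3 q4-a->q5 q4-b->q4 q5-a->q5 q5-b->q5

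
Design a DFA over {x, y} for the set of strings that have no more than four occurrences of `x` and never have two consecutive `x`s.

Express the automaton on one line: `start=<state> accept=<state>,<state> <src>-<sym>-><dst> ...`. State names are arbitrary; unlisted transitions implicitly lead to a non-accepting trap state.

start=A accept=A,B,D,E,F,G,H,I A-x->B A-y->A B-x->C B-y->D C-x->C C-y->C D-x->E D-y->D E-x->C E-y->F F-x->G F-y->F G-x->C G-y->H H-x->I H-y->H I-x->C I-y->I

Run two small machines in parallel and take their product. One (6 states) tracks the count of `x`s, saturating at 5; the other (3 states) tracks partial matches of the forbidden pattern `xx`. Each combined state is a pair, one component from each; accept when both components accept. Equivalent product states are then merged.
       x  y 
>* A   B  A 
 * B   C  D 
   C   C  C 
 * D   E  D 
 * E   C  F 
 * F   G  F 
 * G   C  H 
 * H   I  H 
 * I   C  I 
(> = start, * = accepting)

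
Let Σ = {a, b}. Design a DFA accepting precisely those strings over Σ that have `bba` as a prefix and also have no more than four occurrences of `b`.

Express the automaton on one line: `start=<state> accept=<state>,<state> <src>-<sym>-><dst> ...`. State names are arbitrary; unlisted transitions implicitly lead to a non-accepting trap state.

start=q0 accept=q6,q8,q10 q0-a->q1 q0-b->q2 q1-a->q1 q1-b->q3 q2-a->q3 q2-b->q4 q3-a->q3 q3-b->q5 q4-a->q6 q4-b->q7 q5-a->q5 q5-b->q7 q6-a->q6 q6-b->q8 q7-a->q7 q7-b->q9 q8-a->q8 q8-b->q10 q9-a->q9 q9-b->q11 q10-a->q10 q10-b->q12 q11-a->q11 q11-b->q11 q12-a->q12 q12-b->q12

Run two small machines in parallel and take their product. One (5 states) tracks whether the input so far still matches the prefix `bba`; the other (6 states) tracks the count of `b`s, saturating at 5. Each combined state is a pair, one component from each; accept when both components accept.
13 states suffice.
          a    b  
>  q0     q1   q2 
   q1     q1   q3 
   q2     q3   q4 
   q3     q3   q5 
   q4     q6   q7 
   q5     q5   q7 
 * q6     q6   q8 
   q7     q7   q9 
 * q8     q8  q10 
   q9     q9  q11 
 * q10   q10  q12 
   q11   q11  q11 
   q12   q12  q12 
(> = start, * = accepting)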